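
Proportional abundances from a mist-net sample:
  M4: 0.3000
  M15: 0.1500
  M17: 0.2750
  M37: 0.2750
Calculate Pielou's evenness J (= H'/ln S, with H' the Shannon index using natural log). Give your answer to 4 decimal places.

0.9780

H' = −Σ pᵢ ln pᵢ = −((-0.361192) + (-0.284568) + (-0.355021) + (-0.355021)) = 1.355801 (working shown to 6 dp, full precision carried).
With S = 4 species, ln S = 1.386294, so J = 1.355801/1.386294 = 0.978004, i.e. 0.9780 to 4 decimal places.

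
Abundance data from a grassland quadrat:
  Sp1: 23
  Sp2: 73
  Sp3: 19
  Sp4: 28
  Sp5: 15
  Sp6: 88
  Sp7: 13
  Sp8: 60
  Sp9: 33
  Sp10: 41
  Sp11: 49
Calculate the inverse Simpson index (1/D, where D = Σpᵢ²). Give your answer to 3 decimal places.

Total N = 23+73+19+28+15+88+13+60+33+41+49 = 442, so the proportions are 0.0520362, 0.1651584, 0.0429864, 0.0633484, 0.0339367, 0.199095, 0.0294118, 0.1357466, 0.0746606, 0.0927602, 0.1108597 (working shown to 7 dp, full precision carried).
D = 0.0520362² + 0.1651584² + 0.0429864² + 0.0633484² + 0.0339367² + 0.199095² + 0.0294118² + 0.1357466² + 0.0746606² + 0.0927602² + 0.1108597² = 0.0027078 + 0.0272773 + 0.0018478 + 0.0040130 + 0.0011517 + 0.0396388 + 0.0008651 + 0.0184271 + 0.0055742 + 0.0086045 + 0.0122899 = 0.1223972.
So 1/D = 8.17012, i.e. 8.170 to 3 decimal places.

8.170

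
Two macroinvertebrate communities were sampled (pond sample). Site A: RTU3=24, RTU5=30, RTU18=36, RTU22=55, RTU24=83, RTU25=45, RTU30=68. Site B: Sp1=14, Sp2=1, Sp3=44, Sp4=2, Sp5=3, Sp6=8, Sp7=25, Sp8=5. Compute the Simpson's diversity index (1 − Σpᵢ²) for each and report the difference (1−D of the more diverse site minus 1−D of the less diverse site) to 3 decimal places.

Site A: N=341, proportions 0.070381, 0.087977, 0.105572, 0.16129, 0.243402, 0.131965, 0.199413, giving 1−D = 0.833722 (working shown to 6 dp, full precision carried).
Site B: N=102, proportions 0.137255, 0.009804, 0.431373, 0.019608, 0.029412, 0.078431, 0.245098, 0.04902, giving 1−D = 0.725106.
Difference = |0.833722 − 0.725106| = 0.108616, i.e. 0.109 to 3 decimal places.

0.109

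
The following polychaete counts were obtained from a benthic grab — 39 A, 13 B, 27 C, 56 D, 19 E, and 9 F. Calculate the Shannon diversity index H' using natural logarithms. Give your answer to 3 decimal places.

1.619

Total N = 39+13+27+56+19+9 = 163, so the proportions are 0.23926, 0.07975, 0.16564, 0.34356, 0.11656, 0.05521 (working shown to 5 dp, full precision carried).
Each pᵢ ln pᵢ term: 0.23926×(-1.43019)=-0.34219, 0.07975×(-2.52880)=-0.20168, 0.16564×(-1.79791)=-0.29781, 0.34356×(-1.06840)=-0.36706, 0.11656×(-2.14931)=-0.25053, 0.05521×(-2.89653)=-0.15993.
Sum = -1.61921, so H' = 1.619.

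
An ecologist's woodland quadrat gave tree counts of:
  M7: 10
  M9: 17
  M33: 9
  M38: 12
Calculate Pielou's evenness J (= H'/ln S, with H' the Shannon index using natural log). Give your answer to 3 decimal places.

Total N = 10+17+9+12 = 48, so the proportions are 0.20833, 0.35417, 0.1875, 0.25 (working shown to 5 dp, full precision carried).
H' = −Σ pᵢ ln pᵢ = −((-0.32679) + (-0.36762) + (-0.31387) + (-0.34657)) = 1.35486.
With S = 4 species, ln S = 1.38629, so J = 1.35486/1.38629 = 0.97732, i.e. 0.977 to 3 decimal places.

0.977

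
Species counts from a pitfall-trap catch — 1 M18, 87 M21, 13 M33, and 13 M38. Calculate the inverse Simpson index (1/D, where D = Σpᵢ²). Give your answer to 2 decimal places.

1.64

Total N = 1+87+13+13 = 114, so the proportions are 0.00877, 0.76316, 0.11404, 0.11404 (working shown to 5 dp, full precision carried).
D = 0.00877² + 0.76316² + 0.11404² + 0.11404² = 0.00008 + 0.58241 + 0.01300 + 0.01300 = 0.60849.
So 1/D = 1.6434, i.e. 1.64 to 2 decimal places.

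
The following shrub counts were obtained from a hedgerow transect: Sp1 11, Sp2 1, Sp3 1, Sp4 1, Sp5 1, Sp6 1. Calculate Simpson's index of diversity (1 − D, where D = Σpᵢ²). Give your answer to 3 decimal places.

Total N = 11+1+1+1+1+1 = 16, so the proportions are 0.6875, 0.0625, 0.0625, 0.0625, 0.0625, 0.0625 (working shown to 5 dp, full precision carried).
D = 0.6875² + 0.0625² + 0.0625² + 0.0625² + 0.0625² + 0.0625² = 0.47266 + 0.00391 + 0.00391 + 0.00391 + 0.00391 + 0.00391 = 0.49219.
So 1 − D = 0.50781, i.e. 0.508 to 3 decimal places.

0.508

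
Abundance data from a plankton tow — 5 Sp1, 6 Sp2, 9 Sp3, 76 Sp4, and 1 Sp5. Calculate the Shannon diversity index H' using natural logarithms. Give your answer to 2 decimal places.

0.78

Total N = 5+6+9+76+1 = 97, so the proportions are 0.0515, 0.0619, 0.0928, 0.7835, 0.0103 (working shown to 4 dp, full precision carried).
Each pᵢ ln pᵢ term: 0.0515×(-2.9653)=-0.1528, 0.0619×(-2.7830)=-0.1721, 0.0928×(-2.3775)=-0.2206, 0.7835×(-0.2440)=-0.1912, 0.0103×(-4.5747)=-0.0472.
Sum = -0.7839, so H' = 0.78.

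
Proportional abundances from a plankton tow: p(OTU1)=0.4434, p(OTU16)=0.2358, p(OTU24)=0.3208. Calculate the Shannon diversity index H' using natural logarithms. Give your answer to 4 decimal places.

Each pᵢ ln pᵢ term (working shown to 6 dp, full precision carried): 0.4434×(-0.813283)=-0.360610, 0.2358×(-1.444771)=-0.340677, 0.3208×(-1.136937)=-0.364730.
Sum = -1.066016, so H' = 1.0660.

1.0660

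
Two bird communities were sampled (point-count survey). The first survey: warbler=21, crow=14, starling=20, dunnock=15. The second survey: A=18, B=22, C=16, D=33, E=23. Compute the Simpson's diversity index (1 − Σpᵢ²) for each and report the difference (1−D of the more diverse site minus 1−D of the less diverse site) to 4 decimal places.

The first survey: N=70, proportions 0.3, 0.2, 0.285714, 0.214286, giving 1−D = 0.742449 (working shown to 6 dp, full precision carried).
The second survey: N=112, proportions 0.160714, 0.196429, 0.142857, 0.294643, 0.205357, giving 1−D = 0.786193.
Difference = |0.742449 − 0.786193| = 0.043744, i.e. 0.0437 to 4 decimal places.

0.0437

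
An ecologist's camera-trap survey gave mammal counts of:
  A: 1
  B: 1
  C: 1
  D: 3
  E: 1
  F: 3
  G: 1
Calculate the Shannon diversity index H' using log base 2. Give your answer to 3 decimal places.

2.595

Total N = 1+1+1+3+1+3+1 = 11, so the proportions are 0.09091, 0.09091, 0.09091, 0.27273, 0.09091, 0.27273, 0.09091 (working shown to 5 dp, full precision carried).
Each pᵢ log₂ pᵢ term: 0.09091×(-3.45943)=-0.31449, 0.09091×(-3.45943)=-0.31449, 0.09091×(-3.45943)=-0.31449, 0.27273×(-1.87447)=-0.51122, 0.09091×(-3.45943)=-0.31449, 0.27273×(-1.87447)=-0.51122, 0.09091×(-3.45943)=-0.31449.
Sum = -2.59491, so H' = 2.595.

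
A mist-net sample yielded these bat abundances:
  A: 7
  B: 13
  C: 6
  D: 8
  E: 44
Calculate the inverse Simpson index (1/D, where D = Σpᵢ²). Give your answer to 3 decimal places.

2.699

Total N = 7+13+6+8+44 = 78, so the proportions are 0.089744, 0.166667, 0.076923, 0.102564, 0.564103 (working shown to 6 dp, full precision carried).
D = 0.089744² + 0.166667² + 0.076923² + 0.102564² + 0.564103² = 0.008054 + 0.027778 + 0.005917 + 0.010519 + 0.318212 = 0.370480.
So 1/D = 2.69920, i.e. 2.699 to 3 decimal places.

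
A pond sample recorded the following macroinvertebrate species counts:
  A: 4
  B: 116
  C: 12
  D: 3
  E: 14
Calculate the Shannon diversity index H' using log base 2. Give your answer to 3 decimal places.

1.148

Total N = 4+116+12+3+14 = 149, so the proportions are 0.02685, 0.77852, 0.08054, 0.02013, 0.09396 (working shown to 5 dp, full precision carried).
Each pᵢ log₂ pᵢ term: 0.02685×(-5.21917)=-0.14011, 0.77852×(-0.36119)=-0.28119, 0.08054×(-3.63421)=-0.29269, 0.02013×(-5.63421)=-0.11344, 0.09396×(-3.41181)=-0.32057.
Sum = -1.14801, so H' = 1.148.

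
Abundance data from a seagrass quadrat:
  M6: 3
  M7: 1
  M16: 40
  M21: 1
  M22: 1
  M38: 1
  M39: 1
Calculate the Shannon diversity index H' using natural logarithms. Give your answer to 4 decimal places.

0.7285

Total N = 3+1+40+1+1+1+1 = 48, so the proportions are 0.0625, 0.020833, 0.833333, 0.020833, 0.020833, 0.020833, 0.020833 (working shown to 6 dp, full precision carried).
Each pᵢ ln pᵢ term: 0.0625×(-2.772589)=-0.173287, 0.020833×(-3.871201)=-0.080650, 0.833333×(-0.182322)=-0.151935, 0.020833×(-3.871201)=-0.080650, 0.020833×(-3.871201)=-0.080650, 0.020833×(-3.871201)=-0.080650, 0.020833×(-3.871201)=-0.080650.
Sum = -0.728472, so H' = 0.7285.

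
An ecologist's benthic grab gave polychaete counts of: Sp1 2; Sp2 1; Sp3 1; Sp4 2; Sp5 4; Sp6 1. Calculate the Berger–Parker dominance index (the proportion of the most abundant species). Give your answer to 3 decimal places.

Total N = 2+1+1+2+4+1 = 11, so the proportions are 0.18182, 0.09091, 0.09091, 0.18182, 0.36364, 0.09091 (working shown to 5 dp, full precision carried).
The largest proportion is 0.36364, i.e. d = 0.364 to 3 decimal places.

0.364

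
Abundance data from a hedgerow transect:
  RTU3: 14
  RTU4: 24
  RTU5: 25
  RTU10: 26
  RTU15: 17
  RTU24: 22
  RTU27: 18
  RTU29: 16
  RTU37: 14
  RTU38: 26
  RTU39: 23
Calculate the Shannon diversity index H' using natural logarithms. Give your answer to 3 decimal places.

2.373

Total N = 14+24+25+26+17+22+18+16+14+26+23 = 225, so the proportions are 0.06222, 0.10667, 0.11111, 0.11556, 0.07556, 0.09778, 0.08, 0.07111, 0.06222, 0.11556, 0.10222 (working shown to 5 dp, full precision carried).
Each pᵢ ln pᵢ term: 0.06222×(-2.77704)=-0.17279, 0.10667×(-2.23805)=-0.23872, 0.11111×(-2.19722)=-0.24414, 0.11556×(-2.15800)=-0.24937, 0.07556×(-2.58289)=-0.19515, 0.09778×(-2.32506)=-0.22734, 0.08×(-2.52573)=-0.20206, 0.07111×(-2.64351)=-0.18798, 0.06222×(-2.77704)=-0.17279, 0.11556×(-2.15800)=-0.24937, 0.10222×(-2.28061)=-0.23313.
Sum = -2.37285, so H' = 2.373.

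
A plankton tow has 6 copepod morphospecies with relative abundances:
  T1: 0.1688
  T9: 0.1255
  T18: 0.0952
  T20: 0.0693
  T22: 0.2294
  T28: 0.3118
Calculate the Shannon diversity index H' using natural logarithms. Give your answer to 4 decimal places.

Each pᵢ ln pᵢ term (working shown to 6 dp, full precision carried): 0.1688×(-1.779041)=-0.300302, 0.1255×(-2.075450)=-0.260469, 0.0952×(-2.351775)=-0.223889, 0.0693×(-2.669310)=-0.184983, 0.2294×(-1.472288)=-0.337743, 0.3118×(-1.165393)=-0.363370.
Sum = -1.670756, so H' = 1.6708.

1.6708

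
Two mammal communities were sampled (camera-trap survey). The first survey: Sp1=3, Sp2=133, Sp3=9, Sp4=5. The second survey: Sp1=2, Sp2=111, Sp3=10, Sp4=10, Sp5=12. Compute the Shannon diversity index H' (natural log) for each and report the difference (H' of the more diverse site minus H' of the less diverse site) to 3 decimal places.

0.372

The first survey: N=150, proportions 0.02, 0.88667, 0.06, 0.03333, giving H' = 0.46707 (working shown to 5 dp, full precision carried).
The second survey: N=145, proportions 0.01379, 0.76552, 0.06897, 0.06897, 0.08276, giving H' = 0.83870.
Difference = |0.46707 − 0.83870| = 0.37163, i.e. 0.372 to 3 decimal places.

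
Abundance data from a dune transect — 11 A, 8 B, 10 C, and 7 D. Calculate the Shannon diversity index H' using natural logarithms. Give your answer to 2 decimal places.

Total N = 11+8+10+7 = 36, so the proportions are 0.3056, 0.2222, 0.2778, 0.1944 (working shown to 4 dp, full precision carried).
Each pᵢ ln pᵢ term: 0.3056×(-1.1856)=-0.3623, 0.2222×(-1.5041)=-0.3342, 0.2778×(-1.2809)=-0.3558, 0.1944×(-1.6376)=-0.3184.
Sum = -1.3708, so H' = 1.37.

1.37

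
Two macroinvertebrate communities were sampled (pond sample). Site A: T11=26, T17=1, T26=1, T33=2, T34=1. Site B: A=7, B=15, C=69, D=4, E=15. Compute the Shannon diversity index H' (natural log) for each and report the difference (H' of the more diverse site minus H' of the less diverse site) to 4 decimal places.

Site A: N=31, proportions 0.83871, 0.032258, 0.032258, 0.064516, 0.032258, giving H' = 0.656671 (working shown to 6 dp, full precision carried).
Site B: N=110, proportions 0.063636, 0.136364, 0.627273, 0.036364, 0.136364, giving H' = 1.131740.
Difference = |0.656671 − 1.131740| = 0.475069, i.e. 0.4751 to 4 decimal places.

0.4751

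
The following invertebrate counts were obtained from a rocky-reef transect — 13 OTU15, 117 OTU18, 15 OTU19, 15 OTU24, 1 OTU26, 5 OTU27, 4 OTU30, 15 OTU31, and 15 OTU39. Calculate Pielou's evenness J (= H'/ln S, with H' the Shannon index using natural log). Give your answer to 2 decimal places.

Total N = 13+117+15+15+1+5+4+15+15 = 200, so the proportions are 0.065, 0.585, 0.075, 0.075, 0.005, 0.025, 0.02, 0.075, 0.075 (working shown to 4 dp, full precision carried).
H' = −Σ pᵢ ln pᵢ = −((-0.1777) + (-0.3136) + (-0.1943) + (-0.1943) + (-0.0265) + (-0.0922) + (-0.0782) + (-0.1943) + (-0.1943)) = 1.4653.
With S = 9 species, ln S = 2.1972, so J = 1.4653/2.1972 = 0.6669, i.e. 0.67 to 2 decimal places.

0.67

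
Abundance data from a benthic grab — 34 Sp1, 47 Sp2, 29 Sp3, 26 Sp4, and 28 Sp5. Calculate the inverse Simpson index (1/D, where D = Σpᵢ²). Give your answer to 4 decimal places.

4.7469

Total N = 34+47+29+26+28 = 164, so the proportions are 0.20731707, 0.28658537, 0.17682927, 0.15853659, 0.17073171 (working shown to 8 dp, full precision carried).
D = 0.20731707² + 0.28658537² + 0.17682927² + 0.15853659² + 0.17073171² = 0.04298037 + 0.08213117 + 0.03126859 + 0.02513385 + 0.02914932 = 0.21066330.
So 1/D = 4.746911, i.e. 4.7469 to 4 decimal places.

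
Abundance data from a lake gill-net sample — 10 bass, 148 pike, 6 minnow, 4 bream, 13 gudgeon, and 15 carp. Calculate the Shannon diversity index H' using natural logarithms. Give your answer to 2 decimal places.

Total N = 10+148+6+4+13+15 = 196, so the proportions are 0.051, 0.7551, 0.0306, 0.0204, 0.0663, 0.0765 (working shown to 4 dp, full precision carried).
Each pᵢ ln pᵢ term: 0.051×(-2.9755)=-0.1518, 0.7551×(-0.2809)=-0.2121, 0.0306×(-3.4864)=-0.1067, 0.0204×(-3.8918)=-0.0794, 0.0663×(-2.7132)=-0.1800, 0.0765×(-2.5701)=-0.1967.
Sum = -0.9267, so H' = 0.93.

0.93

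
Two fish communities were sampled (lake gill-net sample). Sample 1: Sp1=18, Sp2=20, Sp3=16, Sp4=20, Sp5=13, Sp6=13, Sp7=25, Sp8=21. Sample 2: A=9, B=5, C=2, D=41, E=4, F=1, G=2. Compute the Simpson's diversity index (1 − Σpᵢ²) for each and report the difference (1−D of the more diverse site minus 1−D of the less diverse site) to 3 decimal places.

0.312

Sample 1: N=146, proportions 0.123288, 0.136986, 0.109589, 0.136986, 0.089041, 0.089041, 0.171233, 0.143836, giving 1−D = 0.869394 (working shown to 6 dp, full precision carried).
Sample 2: N=64, proportions 0.140625, 0.078125, 0.03125, 0.640625, 0.0625, 0.015625, 0.03125, giving 1−D = 0.557617.
Difference = |0.869394 − 0.557617| = 0.311777, i.e. 0.312 to 3 decimal places.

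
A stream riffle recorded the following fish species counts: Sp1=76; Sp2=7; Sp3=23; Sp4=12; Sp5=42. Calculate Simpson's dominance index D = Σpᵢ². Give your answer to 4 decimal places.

Total N = 76+7+23+12+42 = 160, so the proportions are 0.475, 0.04375, 0.14375, 0.075, 0.2625 (working shown to 6 dp, full precision carried).
D = 0.475² + 0.04375² + 0.14375² + 0.075² + 0.2625² = 0.225625 + 0.001914 + 0.020664 + 0.005625 + 0.068906 = 0.322734.
To 4 decimal places, D = 0.3227.

0.3227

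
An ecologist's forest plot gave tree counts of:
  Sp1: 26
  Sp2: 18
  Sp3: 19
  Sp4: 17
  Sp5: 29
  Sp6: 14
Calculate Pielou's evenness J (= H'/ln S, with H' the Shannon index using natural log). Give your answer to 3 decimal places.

0.982

Total N = 26+18+19+17+29+14 = 123, so the proportions are 0.21138, 0.14634, 0.15447, 0.13821, 0.23577, 0.11382 (working shown to 5 dp, full precision carried).
H' = −Σ pᵢ ln pᵢ = −((-0.32851) + (-0.28124) + (-0.28851) + (-0.27352) + (-0.34066) + (-0.24735)) = 1.75979.
With S = 6 species, ln S = 1.79176, so J = 1.75979/1.79176 = 0.98216, i.e. 0.982 to 3 decimal places.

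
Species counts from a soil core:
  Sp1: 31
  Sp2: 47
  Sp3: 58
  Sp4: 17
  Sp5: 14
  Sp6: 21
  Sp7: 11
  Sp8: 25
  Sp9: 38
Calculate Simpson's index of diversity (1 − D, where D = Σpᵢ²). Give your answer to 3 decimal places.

Total N = 31+47+58+17+14+21+11+25+38 = 262, so the proportions are 0.11832, 0.17939, 0.22137, 0.06489, 0.05344, 0.08015, 0.04198, 0.09542, 0.14504 (working shown to 5 dp, full precision carried).
D = 0.11832² + 0.17939² + 0.22137² + 0.06489² + 0.05344² + 0.08015² + 0.04198² + 0.09542² + 0.14504² = 0.01400 + 0.03218 + 0.04901 + 0.00421 + 0.00286 + 0.00642 + 0.00176 + 0.00910 + 0.02104 = 0.14058.
So 1 − D = 0.85942, i.e. 0.859 to 3 decimal places.

0.859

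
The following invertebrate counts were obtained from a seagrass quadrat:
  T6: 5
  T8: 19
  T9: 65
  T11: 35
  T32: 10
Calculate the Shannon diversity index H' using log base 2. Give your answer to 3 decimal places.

Total N = 5+19+65+35+10 = 134, so the proportions are 0.03731, 0.14179, 0.48507, 0.26119, 0.07463 (working shown to 5 dp, full precision carried).
Each pᵢ log₂ pᵢ term: 0.03731×(-4.74416)=-0.17702, 0.14179×(-2.81816)=-0.39959, 0.48507×(-1.04372)=-0.50628, 0.26119×(-1.93681)=-0.50588, 0.07463×(-3.74416)=-0.27942.
Sum = -1.86819, so H' = 1.868.

1.868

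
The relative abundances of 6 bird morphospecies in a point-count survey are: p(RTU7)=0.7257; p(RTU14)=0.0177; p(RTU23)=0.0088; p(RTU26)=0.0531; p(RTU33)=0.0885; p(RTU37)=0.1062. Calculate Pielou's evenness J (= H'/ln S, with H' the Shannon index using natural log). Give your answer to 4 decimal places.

0.5326

H' = −Σ pᵢ ln pᵢ = −((-0.232673) + (-0.071405) + (-0.041650) + (-0.155879) + (-0.214591) + (-0.238146)) = 0.954345 (working shown to 6 dp, full precision carried).
With S = 6 species, ln S = 1.791759, so J = 0.954345/1.791759 = 0.532630, i.e. 0.5326 to 4 decimal places.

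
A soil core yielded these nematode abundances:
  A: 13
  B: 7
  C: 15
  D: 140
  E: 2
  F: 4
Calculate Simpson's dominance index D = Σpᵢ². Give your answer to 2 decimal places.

0.61

Total N = 13+7+15+140+2+4 = 181, so the proportions are 0.0718, 0.0387, 0.0829, 0.7735, 0.011, 0.0221 (working shown to 4 dp, full precision carried).
D = 0.0718² + 0.0387² + 0.0829² + 0.7735² + 0.011² + 0.0221² = 0.0052 + 0.0015 + 0.0069 + 0.5983 + 0.0001 + 0.0005 = 0.6124.
To 2 decimal places, D = 0.61.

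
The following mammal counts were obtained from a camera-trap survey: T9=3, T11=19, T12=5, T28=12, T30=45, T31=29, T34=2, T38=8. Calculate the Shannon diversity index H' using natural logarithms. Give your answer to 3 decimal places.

1.690

Total N = 3+19+5+12+45+29+2+8 = 123, so the proportions are 0.02439, 0.15447, 0.04065, 0.09756, 0.36585, 0.23577, 0.01626, 0.06504 (working shown to 5 dp, full precision carried).
Each pᵢ ln pᵢ term: 0.02439×(-3.71357)=-0.09057, 0.15447×(-1.86775)=-0.28851, 0.04065×(-3.20275)=-0.13019, 0.09756×(-2.32728)=-0.22705, 0.36585×(-1.00552)=-0.36787, 0.23577×(-1.44489)=-0.34066, 0.01626×(-4.11904)=-0.06698, 0.06504×(-2.73274)=-0.17774.
Sum = -1.68959, so H' = 1.690.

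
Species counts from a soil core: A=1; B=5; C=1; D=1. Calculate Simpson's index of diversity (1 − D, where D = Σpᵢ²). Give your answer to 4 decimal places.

0.5625

Total N = 1+5+1+1 = 8, so the proportions are 0.125, 0.625, 0.125, 0.125 (working shown to 6 dp, full precision carried).
D = 0.125² + 0.625² + 0.125² + 0.125² = 0.015625 + 0.390625 + 0.015625 + 0.015625 = 0.437500.
So 1 − D = 0.562500, i.e. 0.5625 to 4 decimal places.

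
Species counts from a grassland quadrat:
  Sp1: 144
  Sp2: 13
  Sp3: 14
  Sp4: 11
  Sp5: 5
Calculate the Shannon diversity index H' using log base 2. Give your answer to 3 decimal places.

Total N = 144+13+14+11+5 = 187, so the proportions are 0.77005, 0.06952, 0.07487, 0.05882, 0.02674 (working shown to 5 dp, full precision carried).
Each pᵢ log₂ pᵢ term: 0.77005×(-0.37697)=-0.29029, 0.06952×(-3.84645)=-0.26740, 0.07487×(-3.73954)=-0.27997, 0.05882×(-4.08746)=-0.24044, 0.02674×(-5.22497)=-0.13970.
Sum = -1.21780, so H' = 1.218.

1.218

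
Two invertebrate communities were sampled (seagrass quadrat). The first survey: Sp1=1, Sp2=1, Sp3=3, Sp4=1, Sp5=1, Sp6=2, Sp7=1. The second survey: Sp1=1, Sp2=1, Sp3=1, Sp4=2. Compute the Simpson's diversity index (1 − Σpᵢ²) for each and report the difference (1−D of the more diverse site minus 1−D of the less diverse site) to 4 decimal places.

The first survey: N=10, proportions 0.1, 0.1, 0.3, 0.1, 0.1, 0.2, 0.1, giving 1−D = 0.820000 (working shown to 6 dp, full precision carried).
The second survey: N=5, proportions 0.2, 0.2, 0.2, 0.4, giving 1−D = 0.720000.
Difference = |0.820000 − 0.720000| = 0.100000, i.e. 0.1000 to 4 decimal places.

0.1000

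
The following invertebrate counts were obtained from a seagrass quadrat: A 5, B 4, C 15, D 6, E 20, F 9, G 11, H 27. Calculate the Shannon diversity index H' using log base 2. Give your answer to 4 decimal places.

2.7326

Total N = 5+4+15+6+20+9+11+27 = 97, so the proportions are 0.051546, 0.041237, 0.154639, 0.061856, 0.206186, 0.092784, 0.113402, 0.278351 (working shown to 6 dp, full precision carried).
Each pᵢ log₂ pᵢ term: 0.051546×(-4.277985)=-0.220515, 0.041237×(-4.599913)=-0.189687, 0.154639×(-2.693022)=-0.416447, 0.061856×(-4.014950)=-0.248347, 0.206186×(-2.277985)=-0.469688, 0.092784×(-3.429988)=-0.318246, 0.113402×(-3.140481)=-0.356137, 0.278351×(-1.845025)=-0.513564.
Sum = -2.732631, so H' = 2.7326.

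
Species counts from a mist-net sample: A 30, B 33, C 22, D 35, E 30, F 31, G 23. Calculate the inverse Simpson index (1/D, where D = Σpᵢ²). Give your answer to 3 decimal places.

Total N = 30+33+22+35+30+31+23 = 204, so the proportions are 0.1470588, 0.1617647, 0.1078431, 0.1715686, 0.1470588, 0.1519608, 0.1127451 (working shown to 7 dp, full precision carried).
D = 0.1470588² + 0.1617647² + 0.1078431² + 0.1715686² + 0.1470588² + 0.1519608² + 0.1127451² = 0.0216263 + 0.0261678 + 0.0116301 + 0.0294358 + 0.0216263 + 0.0230921 + 0.0127115 = 0.1462899.
So 1/D = 6.83574, i.e. 6.836 to 3 decimal places.

6.836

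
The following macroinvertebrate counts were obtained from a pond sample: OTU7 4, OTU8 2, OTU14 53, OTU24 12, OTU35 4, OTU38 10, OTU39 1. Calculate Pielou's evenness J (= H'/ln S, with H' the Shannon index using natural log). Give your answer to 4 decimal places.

0.6413

Total N = 4+2+53+12+4+10+1 = 86, so the proportions are 0.046512, 0.023256, 0.616279, 0.139535, 0.046512, 0.116279, 0.011628 (working shown to 6 dp, full precision carried).
H' = −Σ pᵢ ln pᵢ = −((-0.142700) + (-0.087470) + (-0.298313) + (-0.274806) + (-0.142700) + (-0.250205) + (-0.051795)) = 1.247989.
With S = 7 species, ln S = 1.945910, so J = 1.247989/1.945910 = 0.641339, i.e. 0.6413 to 4 decimal places.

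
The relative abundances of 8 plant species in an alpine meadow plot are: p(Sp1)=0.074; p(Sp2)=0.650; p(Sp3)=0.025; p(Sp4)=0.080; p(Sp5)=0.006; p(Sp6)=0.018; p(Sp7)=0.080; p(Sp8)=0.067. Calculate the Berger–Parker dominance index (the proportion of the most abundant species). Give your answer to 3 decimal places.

The largest proportion is 0.65, i.e. d = 0.650 to 3 decimal places.

0.650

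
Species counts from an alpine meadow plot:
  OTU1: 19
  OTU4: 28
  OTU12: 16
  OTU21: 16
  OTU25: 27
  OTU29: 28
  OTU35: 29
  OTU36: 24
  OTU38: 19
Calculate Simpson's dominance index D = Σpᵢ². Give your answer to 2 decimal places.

Total N = 19+28+16+16+27+28+29+24+19 = 206, so the proportions are 0.0922, 0.1359, 0.0777, 0.0777, 0.1311, 0.1359, 0.1408, 0.1165, 0.0922 (working shown to 4 dp, full precision carried).
D = 0.0922² + 0.1359² + 0.0777² + 0.0777² + 0.1311² + 0.1359² + 0.1408² + 0.1165² + 0.0922² = 0.0085 + 0.0185 + 0.0060 + 0.0060 + 0.0172 + 0.0185 + 0.0198 + 0.0136 + 0.0085 = 0.1166.
To 2 decimal places, D = 0.12.

0.12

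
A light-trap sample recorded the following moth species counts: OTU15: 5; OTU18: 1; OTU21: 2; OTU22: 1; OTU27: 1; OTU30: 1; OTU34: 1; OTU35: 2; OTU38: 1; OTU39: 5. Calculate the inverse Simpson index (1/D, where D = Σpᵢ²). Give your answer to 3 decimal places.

6.250

Total N = 5+1+2+1+1+1+1+2+1+5 = 20, so the proportions are 0.25, 0.05, 0.1, 0.05, 0.05, 0.05, 0.05, 0.1, 0.05, 0.25 (working shown to 7 dp, full precision carried).
D = 0.25² + 0.05² + 0.1² + 0.05² + 0.05² + 0.05² + 0.05² + 0.1² + 0.05² + 0.25² = 0.0625000 + 0.0025000 + 0.0100000 + 0.0025000 + 0.0025000 + 0.0025000 + 0.0025000 + 0.0100000 + 0.0025000 + 0.0625000 = 0.1600000.
So 1/D = 6.25000, i.e. 6.250 to 3 decimal places.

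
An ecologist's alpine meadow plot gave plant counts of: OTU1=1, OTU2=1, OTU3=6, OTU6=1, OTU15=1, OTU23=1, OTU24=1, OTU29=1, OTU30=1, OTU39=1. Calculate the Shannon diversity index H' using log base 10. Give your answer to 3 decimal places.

Total N = 1+1+6+1+1+1+1+1+1+1 = 15, so the proportions are 0.06667, 0.06667, 0.4, 0.06667, 0.06667, 0.06667, 0.06667, 0.06667, 0.06667, 0.06667 (working shown to 5 dp, full precision carried).
Each pᵢ log₁₀ pᵢ term: 0.06667×(-1.17609)=-0.07841, 0.06667×(-1.17609)=-0.07841, 0.4×(-0.39794)=-0.15918, 0.06667×(-1.17609)=-0.07841, 0.06667×(-1.17609)=-0.07841, 0.06667×(-1.17609)=-0.07841, 0.06667×(-1.17609)=-0.07841, 0.06667×(-1.17609)=-0.07841, 0.06667×(-1.17609)=-0.07841, 0.06667×(-1.17609)=-0.07841.
Sum = -0.86483, so H' = 0.865.

0.865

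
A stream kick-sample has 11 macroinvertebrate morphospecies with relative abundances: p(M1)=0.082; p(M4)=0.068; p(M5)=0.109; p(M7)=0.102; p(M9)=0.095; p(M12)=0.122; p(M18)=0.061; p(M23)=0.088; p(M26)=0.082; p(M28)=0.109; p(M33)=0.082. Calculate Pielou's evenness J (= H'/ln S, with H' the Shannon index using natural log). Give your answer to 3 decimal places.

0.992

H' = −Σ pᵢ ln pᵢ = −((-0.20508) + (-0.18280) + (-0.24159) + (-0.23284) + (-0.22362) + (-0.25666) + (-0.17061) + (-0.21388) + (-0.20508) + (-0.24159) + (-0.20508)) = 2.37884 (working shown to 5 dp, full precision carried).
With S = 11 species, ln S = 2.39790, so J = 2.37884/2.39790 = 0.99205, i.e. 0.992 to 3 decimal places.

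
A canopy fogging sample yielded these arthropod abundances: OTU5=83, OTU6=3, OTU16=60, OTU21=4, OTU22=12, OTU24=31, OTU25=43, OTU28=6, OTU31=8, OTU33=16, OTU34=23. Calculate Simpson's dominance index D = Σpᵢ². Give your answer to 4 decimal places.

0.1718

Total N = 83+3+60+4+12+31+43+6+8+16+23 = 289, so the proportions are 0.287197, 0.010381, 0.207612, 0.013841, 0.041522, 0.107266, 0.148789, 0.020761, 0.027682, 0.055363, 0.079585 (working shown to 6 dp, full precision carried).
D = 0.287197² + 0.010381² + 0.207612² + 0.013841² + 0.041522² + 0.107266² + 0.148789² + 0.020761² + 0.027682² + 0.055363² + 0.079585² = 0.082482 + 0.000108 + 0.043103 + 0.000192 + 0.001724 + 0.011506 + 0.022138 + 0.000431 + 0.000766 + 0.003065 + 0.006334 = 0.171849.
To 4 decimal places, D = 0.1718.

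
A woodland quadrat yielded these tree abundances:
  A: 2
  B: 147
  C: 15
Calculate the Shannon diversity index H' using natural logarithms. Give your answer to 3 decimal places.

Total N = 2+147+15 = 164, so the proportions are 0.0122, 0.89634, 0.09146 (working shown to 5 dp, full precision carried).
Each pᵢ ln pᵢ term: 0.0122×(-4.40672)=-0.05374, 0.89634×(-0.10943)=-0.09809, 0.09146×(-2.39182)=-0.21876.
Sum = -0.37059, so H' = 0.371.

0.371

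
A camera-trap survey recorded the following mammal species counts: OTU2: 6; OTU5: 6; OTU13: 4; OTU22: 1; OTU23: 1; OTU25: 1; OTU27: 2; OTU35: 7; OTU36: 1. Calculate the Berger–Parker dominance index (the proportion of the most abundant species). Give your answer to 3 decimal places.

0.241

Total N = 6+6+4+1+1+1+2+7+1 = 29, so the proportions are 0.2069, 0.2069, 0.13793, 0.03448, 0.03448, 0.03448, 0.06897, 0.24138, 0.03448 (working shown to 5 dp, full precision carried).
The largest proportion is 0.24138, i.e. d = 0.241 to 3 decimal places.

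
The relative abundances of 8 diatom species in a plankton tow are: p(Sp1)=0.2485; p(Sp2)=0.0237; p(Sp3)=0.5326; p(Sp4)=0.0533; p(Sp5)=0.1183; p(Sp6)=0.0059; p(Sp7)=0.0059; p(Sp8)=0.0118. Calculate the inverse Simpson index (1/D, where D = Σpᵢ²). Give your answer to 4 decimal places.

D = 0.2485² + 0.0237² + 0.5326² + 0.0533² + 0.1183² + 0.0059² + 0.0059² + 0.0118² = 0.0617523 + 0.0005617 + 0.2836628 + 0.0028409 + 0.0139949 + 0.0000348 + 0.0000348 + 0.0001392 = 0.3630213 (working shown to 7 dp, full precision carried).
So 1/D = 2.754659, i.e. 2.7547 to 4 decimal places.

2.7547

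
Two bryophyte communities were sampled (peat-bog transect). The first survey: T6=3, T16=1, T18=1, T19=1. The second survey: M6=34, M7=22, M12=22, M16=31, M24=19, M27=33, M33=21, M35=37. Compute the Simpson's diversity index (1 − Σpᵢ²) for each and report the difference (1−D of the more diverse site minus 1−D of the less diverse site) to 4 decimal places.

0.2010

The first survey: N=6, proportions 0.5, 0.166667, 0.166667, 0.166667, giving 1−D = 0.666667 (working shown to 6 dp, full precision carried).
The second survey: N=219, proportions 0.155251, 0.100457, 0.100457, 0.141553, 0.086758, 0.150685, 0.09589, 0.16895, giving 1−D = 0.867705.
Difference = |0.666667 − 0.867705| = 0.201038, i.e. 0.2010 to 4 decimal places.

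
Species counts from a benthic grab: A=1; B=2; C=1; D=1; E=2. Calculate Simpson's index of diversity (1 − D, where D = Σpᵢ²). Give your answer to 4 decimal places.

Total N = 1+2+1+1+2 = 7, so the proportions are 0.142857, 0.285714, 0.142857, 0.142857, 0.285714 (working shown to 6 dp, full precision carried).
D = 0.142857² + 0.285714² + 0.142857² + 0.142857² + 0.285714² = 0.020408 + 0.081633 + 0.020408 + 0.020408 + 0.081633 = 0.224490.
So 1 − D = 0.775510, i.e. 0.7755 to 4 decimal places.

0.7755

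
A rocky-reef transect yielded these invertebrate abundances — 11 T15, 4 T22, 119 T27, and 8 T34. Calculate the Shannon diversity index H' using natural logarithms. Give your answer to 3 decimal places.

0.609

Total N = 11+4+119+8 = 142, so the proportions are 0.07746, 0.02817, 0.83803, 0.05634 (working shown to 5 dp, full precision carried).
Each pᵢ ln pᵢ term: 0.07746×(-2.55793)=-0.19815, 0.02817×(-3.56953)=-0.10055, 0.83803×(-0.17670)=-0.14808, 0.05634×(-2.87639)=-0.16205.
Sum = -0.60883, so H' = 0.609.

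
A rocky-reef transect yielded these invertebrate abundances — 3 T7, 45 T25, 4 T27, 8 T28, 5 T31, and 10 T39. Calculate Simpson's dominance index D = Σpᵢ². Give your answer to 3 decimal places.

Total N = 3+45+4+8+5+10 = 75, so the proportions are 0.04, 0.6, 0.05333, 0.10667, 0.06667, 0.13333 (working shown to 5 dp, full precision carried).
D = 0.04² + 0.6² + 0.05333² + 0.10667² + 0.06667² + 0.13333² = 0.00160 + 0.36000 + 0.00284 + 0.01138 + 0.00444 + 0.01778 = 0.39804.
To 3 decimal places, D = 0.398.

0.398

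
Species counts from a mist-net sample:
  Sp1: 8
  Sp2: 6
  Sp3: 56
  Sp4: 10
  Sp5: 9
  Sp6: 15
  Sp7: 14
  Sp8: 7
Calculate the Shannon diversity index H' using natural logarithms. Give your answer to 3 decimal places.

Total N = 8+6+56+10+9+15+14+7 = 125, so the proportions are 0.064, 0.048, 0.448, 0.08, 0.072, 0.12, 0.112, 0.056 (working shown to 5 dp, full precision carried).
Each pᵢ ln pᵢ term: 0.064×(-2.74887)=-0.17593, 0.048×(-3.03655)=-0.14575, 0.448×(-0.80296)=-0.35973, 0.08×(-2.52573)=-0.20206, 0.072×(-2.63109)=-0.18944, 0.12×(-2.12026)=-0.25443, 0.112×(-2.18926)=-0.24520, 0.056×(-2.88240)=-0.16141.
Sum = -1.73395, so H' = 1.734.

1.734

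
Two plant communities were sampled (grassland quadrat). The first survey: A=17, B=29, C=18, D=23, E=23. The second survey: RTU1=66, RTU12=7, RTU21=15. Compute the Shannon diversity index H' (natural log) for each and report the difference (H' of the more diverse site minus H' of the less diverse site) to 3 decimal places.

0.872

The first survey: N=110, proportions 0.15455, 0.26364, 0.16364, 0.20909, 0.20909, giving H' = 1.59070 (working shown to 5 dp, full precision carried).
The second survey: N=88, proportions 0.75, 0.07955, 0.17045, giving H' = 0.71871.
Difference = |1.59070 − 0.71871| = 0.87199, i.e. 0.872 to 3 decimal places.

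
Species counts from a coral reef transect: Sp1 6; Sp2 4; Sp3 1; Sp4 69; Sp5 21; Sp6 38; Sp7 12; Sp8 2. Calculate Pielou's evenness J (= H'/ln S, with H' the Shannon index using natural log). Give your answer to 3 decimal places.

0.716

Total N = 6+4+1+69+21+38+12+2 = 153, so the proportions are 0.03922, 0.02614, 0.00654, 0.45098, 0.13725, 0.24837, 0.07843, 0.01307 (working shown to 5 dp, full precision carried).
H' = −Σ pᵢ ln pᵢ = −((-0.12701) + (-0.09527) + (-0.03288) + (-0.35913) + (-0.27258) + (-0.34594) + (-0.19965) + (-0.05670)) = 1.48915.
With S = 8 species, ln S = 2.07944, so J = 1.48915/2.07944 = 0.71613, i.e. 0.716 to 3 decimal places.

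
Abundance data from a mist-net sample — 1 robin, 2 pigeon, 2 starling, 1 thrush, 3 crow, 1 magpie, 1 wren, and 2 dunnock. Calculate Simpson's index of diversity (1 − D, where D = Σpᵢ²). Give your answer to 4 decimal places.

Total N = 1+2+2+1+3+1+1+2 = 13, so the proportions are 0.076923, 0.153846, 0.153846, 0.076923, 0.230769, 0.076923, 0.076923, 0.153846 (working shown to 6 dp, full precision carried).
D = 0.076923² + 0.153846² + 0.153846² + 0.076923² + 0.230769² + 0.076923² + 0.076923² + 0.153846² = 0.005917 + 0.023669 + 0.023669 + 0.005917 + 0.053254 + 0.005917 + 0.005917 + 0.023669 = 0.147929.
So 1 − D = 0.852071, i.e. 0.8521 to 4 decimal places.

0.8521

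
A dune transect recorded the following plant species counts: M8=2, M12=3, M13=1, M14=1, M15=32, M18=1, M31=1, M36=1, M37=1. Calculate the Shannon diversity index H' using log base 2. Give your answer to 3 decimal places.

Total N = 2+3+1+1+32+1+1+1+1 = 43, so the proportions are 0.04651, 0.06977, 0.02326, 0.02326, 0.74419, 0.02326, 0.02326, 0.02326, 0.02326 (working shown to 5 dp, full precision carried).
Each pᵢ log₂ pᵢ term: 0.04651×(-4.42626)=-0.20587, 0.06977×(-3.84130)=-0.26800, 0.02326×(-5.42626)=-0.12619, 0.02326×(-5.42626)=-0.12619, 0.74419×(-0.42626)=-0.31722, 0.02326×(-5.42626)=-0.12619, 0.02326×(-5.42626)=-0.12619, 0.02326×(-5.42626)=-0.12619, 0.02326×(-5.42626)=-0.12619.
Sum = -1.54824, so H' = 1.548.

1.548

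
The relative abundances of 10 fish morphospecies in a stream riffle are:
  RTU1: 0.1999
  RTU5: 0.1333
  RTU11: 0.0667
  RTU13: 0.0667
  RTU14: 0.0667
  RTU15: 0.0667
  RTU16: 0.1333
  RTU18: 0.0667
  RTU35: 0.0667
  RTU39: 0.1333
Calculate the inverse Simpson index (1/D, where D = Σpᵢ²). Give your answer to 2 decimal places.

8.34

D = 0.1999² + 0.1333² + 0.0667² + 0.0667² + 0.0667² + 0.0667² + 0.1333² + 0.0667² + 0.0667² + 0.1333² = 0.039960 + 0.017769 + 0.004449 + 0.004449 + 0.004449 + 0.004449 + 0.017769 + 0.004449 + 0.004449 + 0.017769 = 0.119960 (working shown to 6 dp, full precision carried).
So 1/D = 8.3361, i.e. 8.34 to 2 decimal places.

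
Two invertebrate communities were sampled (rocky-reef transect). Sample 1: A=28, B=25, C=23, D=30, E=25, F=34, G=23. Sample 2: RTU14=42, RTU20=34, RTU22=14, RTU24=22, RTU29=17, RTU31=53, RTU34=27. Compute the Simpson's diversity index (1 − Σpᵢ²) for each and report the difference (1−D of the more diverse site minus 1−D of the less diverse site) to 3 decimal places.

Sample 1: N=188, proportions 0.148936, 0.132979, 0.12234, 0.159574, 0.132979, 0.180851, 0.12234, giving 1−D = 0.854346 (working shown to 6 dp, full precision carried).
Sample 2: N=209, proportions 0.200957, 0.162679, 0.066986, 0.105263, 0.08134, 0.253589, 0.129187, giving 1−D = 0.829972.
Difference = |0.854346 − 0.829972| = 0.024374, i.e. 0.024 to 3 decimal places.

0.024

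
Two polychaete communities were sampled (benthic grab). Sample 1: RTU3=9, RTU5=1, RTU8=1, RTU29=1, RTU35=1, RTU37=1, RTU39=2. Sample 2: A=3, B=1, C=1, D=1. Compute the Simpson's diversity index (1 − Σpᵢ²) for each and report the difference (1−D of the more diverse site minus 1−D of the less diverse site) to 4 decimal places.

Sample 1: N=16, proportions 0.5625, 0.0625, 0.0625, 0.0625, 0.0625, 0.0625, 0.125, giving 1−D = 0.648438 (working shown to 6 dp, full precision carried).
Sample 2: N=6, proportions 0.5, 0.166667, 0.166667, 0.166667, giving 1−D = 0.666667.
Difference = |0.648438 − 0.666667| = 0.018229, i.e. 0.0182 to 4 decimal places.

0.0182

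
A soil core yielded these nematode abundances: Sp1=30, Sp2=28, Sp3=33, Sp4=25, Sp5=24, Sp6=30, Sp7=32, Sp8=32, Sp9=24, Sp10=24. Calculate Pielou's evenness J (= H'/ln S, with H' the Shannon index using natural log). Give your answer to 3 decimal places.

0.997

Total N = 30+28+33+25+24+30+32+32+24+24 = 282, so the proportions are 0.10638, 0.09929, 0.11702, 0.08865, 0.08511, 0.10638, 0.11348, 0.11348, 0.08511, 0.08511 (working shown to 5 dp, full precision carried).
H' = −Σ pᵢ ln pᵢ = −((-0.23837) + (-0.22933) + (-0.25106) + (-0.21481) + (-0.20969) + (-0.23837) + (-0.24694) + (-0.24694) + (-0.20969) + (-0.20969)) = 2.29490.
With S = 10 species, ln S = 2.30259, so J = 2.29490/2.30259 = 0.99666, i.e. 0.997 to 3 decimal places.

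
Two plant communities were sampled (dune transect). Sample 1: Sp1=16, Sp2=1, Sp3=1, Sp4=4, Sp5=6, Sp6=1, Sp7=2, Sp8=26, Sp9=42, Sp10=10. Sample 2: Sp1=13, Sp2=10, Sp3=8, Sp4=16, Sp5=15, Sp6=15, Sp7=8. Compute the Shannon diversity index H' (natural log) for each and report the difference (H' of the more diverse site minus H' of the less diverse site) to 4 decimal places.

0.2168

Sample 1: N=109, proportions 0.146789, 0.009174, 0.009174, 0.036697, 0.055046, 0.009174, 0.018349, 0.238532, 0.385321, 0.091743, giving H' = 1.693532 (working shown to 6 dp, full precision carried).
Sample 2: N=85, proportions 0.152941, 0.117647, 0.094118, 0.188235, 0.176471, 0.176471, 0.094118, giving H' = 1.910367.
Difference = |1.693532 − 1.910367| = 0.216835, i.e. 0.2168 to 4 decimal places.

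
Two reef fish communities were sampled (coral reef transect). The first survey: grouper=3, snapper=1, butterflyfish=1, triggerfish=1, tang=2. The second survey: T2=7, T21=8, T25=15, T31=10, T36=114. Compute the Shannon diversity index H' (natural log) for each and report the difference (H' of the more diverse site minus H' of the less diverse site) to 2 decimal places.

0.57

The first survey: N=8, proportions 0.375, 0.125, 0.125, 0.125, 0.25, giving H' = 1.4942 (working shown to 4 dp, full precision carried).
The second survey: N=154, proportions 0.0455, 0.0519, 0.0974, 0.0649, 0.7403, giving H' = 0.9212.
Difference = |1.4942 − 0.9212| = 0.5730, i.e. 0.57 to 2 decimal places.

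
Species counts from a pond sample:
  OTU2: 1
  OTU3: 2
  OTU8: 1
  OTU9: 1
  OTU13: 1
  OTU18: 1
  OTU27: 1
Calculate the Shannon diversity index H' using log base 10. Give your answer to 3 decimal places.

0.828

Total N = 1+2+1+1+1+1+1 = 8, so the proportions are 0.125, 0.25, 0.125, 0.125, 0.125, 0.125, 0.125 (working shown to 5 dp, full precision carried).
Each pᵢ log₁₀ pᵢ term: 0.125×(-0.90309)=-0.11289, 0.25×(-0.60206)=-0.15051, 0.125×(-0.90309)=-0.11289, 0.125×(-0.90309)=-0.11289, 0.125×(-0.90309)=-0.11289, 0.125×(-0.90309)=-0.11289, 0.125×(-0.90309)=-0.11289.
Sum = -0.82783, so H' = 0.828.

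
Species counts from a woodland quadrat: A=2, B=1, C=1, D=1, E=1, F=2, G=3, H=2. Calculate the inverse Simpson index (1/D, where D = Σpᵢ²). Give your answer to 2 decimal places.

Total N = 2+1+1+1+1+2+3+2 = 13, so the proportions are 0.153846, 0.076923, 0.076923, 0.076923, 0.076923, 0.153846, 0.230769, 0.153846 (working shown to 6 dp, full precision carried).
D = 0.153846² + 0.076923² + 0.076923² + 0.076923² + 0.076923² + 0.153846² + 0.230769² + 0.153846² = 0.023669 + 0.005917 + 0.005917 + 0.005917 + 0.005917 + 0.023669 + 0.053254 + 0.023669 = 0.147929.
So 1/D = 6.7600, i.e. 6.76 to 2 decimal places.

6.76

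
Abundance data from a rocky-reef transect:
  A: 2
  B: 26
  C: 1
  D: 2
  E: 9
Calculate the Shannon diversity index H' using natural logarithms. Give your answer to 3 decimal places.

1.007

Total N = 2+26+1+2+9 = 40, so the proportions are 0.05, 0.65, 0.025, 0.05, 0.225 (working shown to 5 dp, full precision carried).
Each pᵢ ln pᵢ term: 0.05×(-2.99573)=-0.14979, 0.65×(-0.43078)=-0.28001, 0.025×(-3.68888)=-0.09222, 0.05×(-2.99573)=-0.14979, 0.225×(-1.49165)=-0.33562.
Sum = -1.00743, so H' = 1.007.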